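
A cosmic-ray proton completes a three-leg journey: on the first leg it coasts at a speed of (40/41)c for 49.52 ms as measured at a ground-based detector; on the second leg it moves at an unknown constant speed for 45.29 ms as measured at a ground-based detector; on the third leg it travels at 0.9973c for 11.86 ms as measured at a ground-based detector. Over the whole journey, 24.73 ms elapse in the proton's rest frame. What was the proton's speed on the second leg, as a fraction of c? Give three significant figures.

Leg 1: γ = 1/√(1 − (40/41)²) = 41/9 ≈ 4.556; τ_1 = 49.52/4.556 = 10.87 ms.
Leg 2: speed unknown; τ_2 = 45.29/γ_2.
Leg 3: γ = 1/√(1 − 0.9973²) = 1/√0.005393 = 13.62; τ_3 = 11.86/13.62 = 0.8709 ms.
Total proper time: 10.87 + τ_2 + 0.8709 = 24.73, so τ_2 = 24.73 − 11.74 = 12.99 ms.
γ_2 = 45.29/12.99 = 3.487; β = √(1 − 1/γ²) = √0.9178.

β = 0.958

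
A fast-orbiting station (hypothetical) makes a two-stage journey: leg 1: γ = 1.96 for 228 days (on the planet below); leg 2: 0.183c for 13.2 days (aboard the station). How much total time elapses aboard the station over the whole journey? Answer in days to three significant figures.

τ = 130 days

Leg 1: γ = 1.96; τ_1 = 228/1.960 = 116.3 days.
Leg 2: 13.2 days is already measured aboard the station.
Total: 116.3 + 13.20 days.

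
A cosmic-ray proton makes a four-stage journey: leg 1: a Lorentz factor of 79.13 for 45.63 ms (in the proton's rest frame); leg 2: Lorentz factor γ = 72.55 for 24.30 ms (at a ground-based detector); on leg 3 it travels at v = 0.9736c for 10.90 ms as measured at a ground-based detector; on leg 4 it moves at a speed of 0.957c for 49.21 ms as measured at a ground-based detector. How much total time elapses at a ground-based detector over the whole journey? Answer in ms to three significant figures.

Δt = 3700 ms

Leg 1: γ = 79.13; Δt_1 = 79.13 × 45.63 = 3611 ms.
Leg 2: 24.30 ms is already measured at a ground-based detector.
Leg 3: 10.90 ms is already measured at a ground-based detector.
Leg 4: 49.21 ms is already measured at a ground-based detector.
Total: 3611 + 24.30 + 10.90 + 49.21 ms.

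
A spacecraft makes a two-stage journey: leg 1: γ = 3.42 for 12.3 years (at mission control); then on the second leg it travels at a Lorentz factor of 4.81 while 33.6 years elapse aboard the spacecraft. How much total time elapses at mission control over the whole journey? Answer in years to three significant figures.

Leg 1: 12.3 years is already measured at mission control.
Leg 2: γ = 4.81; Δt_2 = 4.810 × 33.6 = 161.6 years.
Total: 12.30 + 161.6 years.

Δt = 174 years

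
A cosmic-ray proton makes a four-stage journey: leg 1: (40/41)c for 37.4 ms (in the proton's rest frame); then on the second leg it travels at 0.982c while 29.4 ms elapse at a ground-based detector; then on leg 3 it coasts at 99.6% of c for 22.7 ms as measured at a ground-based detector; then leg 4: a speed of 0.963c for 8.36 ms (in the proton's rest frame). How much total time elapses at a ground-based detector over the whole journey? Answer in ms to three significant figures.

Δt = 253 ms

Leg 1: γ = 1/√(1 − (40/41)²) = 41/9 ≈ 4.556; Δt_1 = 4.556 × 37.4 = 170.4 ms.
Leg 2: 29.4 ms is already measured at a ground-based detector.
Leg 3: 22.7 ms is already measured at a ground-based detector.
Leg 4: γ = 1/√(1 − 0.963²) = 1/√0.07263 = 3.711; Δt_4 = 3.711 × 8.36 = 31.02 ms.
Total: 170.4 + 29.40 + 22.70 + 31.02 ms.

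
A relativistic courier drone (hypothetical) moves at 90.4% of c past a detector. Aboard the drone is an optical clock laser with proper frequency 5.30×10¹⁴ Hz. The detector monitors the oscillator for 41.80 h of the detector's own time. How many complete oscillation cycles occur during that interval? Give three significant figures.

N = 3.41×10¹⁹

β = 0.904; γ = 1/√(1 − 0.904²) = 1/√0.1828 = 2.339
During 41.80 h of lab time, the oscillator's proper time advances by τ = Δt/γ = 41.80/2.339 = 17.87 h = 6.434×10⁴ s.
N = f × τ = 5.30×10¹⁴ × 6.434×10⁴ = 3.410×10¹⁹.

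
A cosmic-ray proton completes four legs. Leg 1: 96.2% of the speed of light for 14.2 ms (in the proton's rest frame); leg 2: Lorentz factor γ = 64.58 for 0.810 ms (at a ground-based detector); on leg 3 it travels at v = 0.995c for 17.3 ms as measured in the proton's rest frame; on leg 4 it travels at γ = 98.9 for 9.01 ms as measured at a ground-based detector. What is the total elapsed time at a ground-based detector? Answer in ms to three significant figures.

Leg 1: β = 0.962; γ = 1/√(1 − 0.962²) = 1/√0.07456 = 3.662; Δt_1 = 3.662 × 14.2 = 52.01 ms.
Leg 2: 0.810 ms is already measured at a ground-based detector.
Leg 3: γ = 1/√(1 − 0.995²) = 1/√0.009975 = 10.01; Δt_3 = 10.01 × 17.3 = 173.2 ms.
Leg 4: 9.01 ms is already measured at a ground-based detector.
Total: 52.01 + 0.8100 + 173.2 + 9.010 ms.

Δt = 235 ms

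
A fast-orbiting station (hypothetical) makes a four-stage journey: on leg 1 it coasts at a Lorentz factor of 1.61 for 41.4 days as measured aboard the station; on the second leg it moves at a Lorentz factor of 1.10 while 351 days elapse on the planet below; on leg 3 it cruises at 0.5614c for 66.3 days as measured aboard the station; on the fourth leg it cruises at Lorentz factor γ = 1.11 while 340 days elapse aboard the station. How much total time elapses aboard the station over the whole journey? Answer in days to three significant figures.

τ = 767 days

Leg 1: 41.4 days is already measured aboard the station.
Leg 2: γ = 1.10; τ_2 = 351/1.100 = 319.1 days.
Leg 3: 66.3 days is already measured aboard the station.
Leg 4: 340 days is already measured aboard the station.
Total: 41.40 + 319.1 + 66.30 + 340.0 days.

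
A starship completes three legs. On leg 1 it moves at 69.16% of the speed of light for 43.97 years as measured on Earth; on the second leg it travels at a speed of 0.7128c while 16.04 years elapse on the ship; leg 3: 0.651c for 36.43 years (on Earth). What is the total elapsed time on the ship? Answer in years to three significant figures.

Leg 1: β = 0.6916; γ = 1/√(1 − 0.6916²) = 1/√0.5217 = 1.385; τ_1 = 43.97/1.385 = 31.76 years.
Leg 2: 16.04 years is already measured on the ship.
Leg 3: γ = 1/√(1 − 0.651²) = 1/√0.5762 = 1.317; τ_3 = 36.43/1.317 = 27.65 years.
Total: 31.76 + 16.04 + 27.65 years.

τ = 75.5 years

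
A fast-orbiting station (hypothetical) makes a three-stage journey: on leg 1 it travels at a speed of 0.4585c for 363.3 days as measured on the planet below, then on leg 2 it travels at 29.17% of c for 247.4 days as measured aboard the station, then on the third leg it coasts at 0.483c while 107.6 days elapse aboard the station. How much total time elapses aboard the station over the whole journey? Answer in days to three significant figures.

Leg 1: γ = 1/√(1 − 0.4585²) = 1/√0.7898 = 1.125; τ_1 = 363.3/1.125 = 322.9 days.
Leg 2: 247.4 days is already measured aboard the station.
Leg 3: 107.6 days is already measured aboard the station.
Total: 322.9 + 247.4 + 107.6 days.

τ = 678 days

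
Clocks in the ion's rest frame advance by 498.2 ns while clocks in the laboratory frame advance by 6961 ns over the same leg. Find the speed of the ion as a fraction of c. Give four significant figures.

The proper time is measured in the ion's rest frame (both events occur at the ion's location); Δt is measured in the laboratory frame. γ = Δt/τ = 6961/498.2 = 13.97.
β = √(1 − 1/γ²) = √(1 − 0.005122) = √0.9949

β = 0.9974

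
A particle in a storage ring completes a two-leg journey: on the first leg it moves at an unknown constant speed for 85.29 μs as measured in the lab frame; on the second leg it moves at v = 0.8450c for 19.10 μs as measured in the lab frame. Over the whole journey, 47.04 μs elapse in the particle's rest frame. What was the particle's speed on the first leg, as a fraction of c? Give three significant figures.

β = 0.902

Leg 1: speed unknown; τ_1 = 85.29/γ_1.
Leg 2: γ = 1/√(1 − 0.8450²) = 1/√0.2860 = 1.870; τ_2 = 19.10/1.870 = 10.21 μs.
Total proper time: τ_1 + 10.21 = 47.04, so τ_1 = 47.04 − 10.21 = 36.83 μs.
γ_1 = 85.29/36.83 = 2.316; β = √(1 − 1/γ²) = √0.8136.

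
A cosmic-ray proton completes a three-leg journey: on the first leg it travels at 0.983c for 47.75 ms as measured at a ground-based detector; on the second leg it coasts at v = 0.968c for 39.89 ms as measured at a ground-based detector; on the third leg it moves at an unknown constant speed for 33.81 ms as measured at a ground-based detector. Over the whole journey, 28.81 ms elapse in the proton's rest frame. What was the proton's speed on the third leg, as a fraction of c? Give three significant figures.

β = 0.955

Leg 1: γ = 1/√(1 − 0.983²) = 1/√0.03371 = 5.446; τ_1 = 47.75/5.446 = 8.767 ms.
Leg 2: γ = 1/√(1 − 0.968²) = 1/√0.06298 = 3.985; τ_2 = 39.89/3.985 = 10.01 ms.
Leg 3: speed unknown; τ_3 = 33.81/γ_3.
Total proper time: 8.767 + 10.01 + τ_3 = 28.81, so τ_3 = 28.81 − 18.78 = 10.03 ms.
γ_3 = 33.81/10.03 = 3.370; β = √(1 − 1/γ²) = √0.9120.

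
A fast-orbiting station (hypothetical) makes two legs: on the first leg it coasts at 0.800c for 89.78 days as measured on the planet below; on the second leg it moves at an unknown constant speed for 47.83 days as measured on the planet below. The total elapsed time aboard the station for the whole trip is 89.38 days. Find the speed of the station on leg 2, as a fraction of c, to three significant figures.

β = 0.670

Leg 1: γ = 1/√(1 − 0.800²) = 5/3 ≈ 1.667; τ_1 = 89.78/1.667 = 53.87 days.
Leg 2: speed unknown; τ_2 = 47.83/γ_2.
Total proper time: 53.87 + τ_2 = 89.38, so τ_2 = 89.38 − 53.87 = 35.51 days.
γ_2 = 47.83/35.51 = 1.347; β = √(1 − 1/γ²) = √0.4487.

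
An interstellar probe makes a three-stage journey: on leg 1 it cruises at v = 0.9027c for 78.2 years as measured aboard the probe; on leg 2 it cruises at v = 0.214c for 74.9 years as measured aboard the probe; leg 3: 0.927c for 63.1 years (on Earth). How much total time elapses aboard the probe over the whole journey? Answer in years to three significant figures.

Leg 1: 78.2 years is already measured aboard the probe.
Leg 2: 74.9 years is already measured aboard the probe.
Leg 3: γ = 1/√(1 − 0.927²) = 1/√0.1407 = 2.666; τ_3 = 63.1/2.666 = 23.67 years.
Total: 78.20 + 74.90 + 23.67 years.

τ = 177 years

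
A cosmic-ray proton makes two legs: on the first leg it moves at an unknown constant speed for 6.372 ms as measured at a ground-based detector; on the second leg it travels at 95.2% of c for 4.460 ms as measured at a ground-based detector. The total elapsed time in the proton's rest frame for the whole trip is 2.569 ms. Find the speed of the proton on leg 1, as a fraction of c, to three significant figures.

Leg 1: speed unknown; τ_1 = 6.372/γ_1.
Leg 2: β = 0.952; γ = 1/√(1 − 0.952²) = 1/√0.09370 = 3.267; τ_2 = 4.460/3.267 = 1.365 ms.
Total proper time: τ_1 + 1.365 = 2.569, so τ_1 = 2.569 − 1.365 = 1.204 ms.
γ_1 = 6.372/1.204 = 5.293; β = √(1 − 1/γ²) = √0.9643.

β = 0.982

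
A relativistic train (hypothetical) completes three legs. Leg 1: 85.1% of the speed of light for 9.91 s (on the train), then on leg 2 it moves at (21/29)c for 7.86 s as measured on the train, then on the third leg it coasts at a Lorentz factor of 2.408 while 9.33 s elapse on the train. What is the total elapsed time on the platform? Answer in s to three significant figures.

Leg 1: β = 0.851; γ = 1/√(1 − 0.851²) = 1/√0.2758 = 1.904; Δt_1 = 1.904 × 9.91 = 18.87 s.
Leg 2: γ = 1/√(1 − (21/29)²) = 29/20 = 1.450; Δt_2 = 1.450 × 7.86 = 11.40 s.
Leg 3: γ = 2.408; Δt_3 = 2.408 × 9.33 = 22.47 s.
Total: 18.87 + 11.40 + 22.47 s.

Δt = 52.7 s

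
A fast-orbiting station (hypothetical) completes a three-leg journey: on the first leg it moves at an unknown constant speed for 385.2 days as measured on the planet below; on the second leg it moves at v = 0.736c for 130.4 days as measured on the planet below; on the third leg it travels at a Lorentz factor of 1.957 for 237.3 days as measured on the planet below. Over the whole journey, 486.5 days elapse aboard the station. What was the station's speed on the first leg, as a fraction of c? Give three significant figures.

β = 0.695

Leg 1: speed unknown; τ_1 = 385.2/γ_1.
Leg 2: γ = 1/√(1 − 0.736²) = 1/√0.4583 = 1.477; τ_2 = 130.4/1.477 = 88.28 days.
Leg 3: γ = 1.957; τ_3 = 237.3/1.957 = 121.3 days.
Total proper time: τ_1 + 88.28 + 121.3 = 486.5, so τ_1 = 486.5 − 209.5 = 277.0 days.
γ_1 = 385.2/277.0 = 1.391; β = √(1 − 1/γ²) = √0.4830.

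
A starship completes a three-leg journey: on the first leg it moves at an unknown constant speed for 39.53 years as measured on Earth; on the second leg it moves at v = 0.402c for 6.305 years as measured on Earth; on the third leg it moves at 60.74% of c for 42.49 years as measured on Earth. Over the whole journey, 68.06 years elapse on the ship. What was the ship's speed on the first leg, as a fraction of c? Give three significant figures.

β = 0.692

Leg 1: speed unknown; τ_1 = 39.53/γ_1.
Leg 2: γ = 1/√(1 − 0.402²) = 1/√0.8384 = 1.092; τ_2 = 6.305/1.092 = 5.773 years.
Leg 3: β = 0.6074; γ = 1/√(1 − 0.6074²) = 1/√0.6311 = 1.259; τ_3 = 42.49/1.259 = 33.75 years.
Total proper time: τ_1 + 5.773 + 33.75 = 68.06, so τ_1 = 68.06 − 39.53 = 28.53 years.
γ_1 = 39.53/28.53 = 1.385; β = √(1 − 1/γ²) = √0.4790.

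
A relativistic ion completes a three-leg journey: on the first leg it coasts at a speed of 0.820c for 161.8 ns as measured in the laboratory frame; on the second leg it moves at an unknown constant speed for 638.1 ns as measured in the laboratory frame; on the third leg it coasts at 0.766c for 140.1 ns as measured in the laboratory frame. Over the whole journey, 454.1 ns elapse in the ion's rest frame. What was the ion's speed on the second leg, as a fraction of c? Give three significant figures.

β = 0.905

Leg 1: γ = 1/√(1 − 0.820²) = 1/√0.3276 = 1.747; τ_1 = 161.8/1.747 = 92.61 ns.
Leg 2: speed unknown; τ_2 = 638.1/γ_2.
Leg 3: γ = 1/√(1 − 0.766²) = 1/√0.4132 = 1.556; τ_3 = 140.1/1.556 = 90.06 ns.
Total proper time: 92.61 + τ_2 + 90.06 = 454.1, so τ_2 = 454.1 − 182.7 = 271.4 ns.
γ_2 = 638.1/271.4 = 2.351; β = √(1 − 1/γ²) = √0.8191.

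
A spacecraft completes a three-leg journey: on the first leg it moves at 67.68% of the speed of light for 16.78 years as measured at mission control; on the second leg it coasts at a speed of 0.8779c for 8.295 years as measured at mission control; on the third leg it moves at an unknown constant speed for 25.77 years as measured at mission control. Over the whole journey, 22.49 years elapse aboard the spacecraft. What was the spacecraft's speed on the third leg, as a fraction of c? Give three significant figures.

β = 0.971

Leg 1: β = 0.6768; γ = 1/√(1 − 0.6768²) = 1/√0.5419 = 1.358; τ_1 = 16.78/1.358 = 12.35 years.
Leg 2: γ = 1/√(1 − 0.8779²) = 1/√0.2293 = 2.088; τ_2 = 8.295/2.088 = 3.972 years.
Leg 3: speed unknown; τ_3 = 25.77/γ_3.
Total proper time: 12.35 + 3.972 + τ_3 = 22.49, so τ_3 = 22.49 − 16.32 = 6.165 years.
γ_3 = 25.77/6.165 = 4.180; β = √(1 − 1/γ²) = √0.9428.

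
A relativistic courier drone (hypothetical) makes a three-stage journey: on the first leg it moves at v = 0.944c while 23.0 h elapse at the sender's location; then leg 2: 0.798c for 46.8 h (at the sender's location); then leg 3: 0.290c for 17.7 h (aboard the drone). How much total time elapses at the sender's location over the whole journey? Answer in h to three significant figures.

Δt = 88.3 h

Leg 1: 23.0 h is already measured at the sender's location.
Leg 2: 46.8 h is already measured at the sender's location.
Leg 3: γ = 1/√(1 − 0.290²) = 1/√0.9159 = 1.045; Δt_3 = 1.045 × 17.7 = 18.49 h.
Total: 23.00 + 46.80 + 18.49 h.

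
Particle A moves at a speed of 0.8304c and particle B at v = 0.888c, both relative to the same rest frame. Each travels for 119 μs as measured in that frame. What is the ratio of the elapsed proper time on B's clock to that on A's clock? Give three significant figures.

τ_B/τ_A = 0.825

A: γ = 1/√(1 − 0.8304²) = 1/√0.3104 = 1.795. B: γ = 1/√(1 − 0.888²) = 1/√0.2115 = 2.175.
τ_A/τ_B = γ_B/γ_A = 2.175/1.795 = 1.212, so τ_B/τ_A = 0.8253.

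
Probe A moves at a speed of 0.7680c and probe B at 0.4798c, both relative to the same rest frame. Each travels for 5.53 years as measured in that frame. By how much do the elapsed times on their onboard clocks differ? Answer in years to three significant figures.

A: γ = 1/√(1 − 0.7680²) = 1/√0.4102 = 1.561; τ_A = 5.53/1.561 = 3.542 years.
B: γ = 1/√(1 − 0.4798²) = 1/√0.7698 = 1.140; τ_B = 5.53/1.140 = 4.852 years.

|τ_A − τ_B| = 1.31 years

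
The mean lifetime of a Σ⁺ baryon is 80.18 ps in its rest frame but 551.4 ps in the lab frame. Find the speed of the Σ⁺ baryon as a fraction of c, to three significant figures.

β = 0.989

γ = Δt/τ₀ = 551.4/80.18 = 6.877
β = √(1 − 1/γ²) = √(1 − 0.02114) = √0.9789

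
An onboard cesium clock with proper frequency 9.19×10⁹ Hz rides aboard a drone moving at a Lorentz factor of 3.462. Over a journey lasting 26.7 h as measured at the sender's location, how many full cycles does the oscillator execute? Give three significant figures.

γ = 3.462
The oscillator's own cycle count is N = f × τ where τ is the proper time aboard the drone. τ = Δt/γ = 26.7/3.462 = 7.712 h = 2.776×10⁴ s.
N = 9.19×10⁹ × 2.776×10⁴ = 2.552×10¹⁴.

N = 2.55×10¹⁴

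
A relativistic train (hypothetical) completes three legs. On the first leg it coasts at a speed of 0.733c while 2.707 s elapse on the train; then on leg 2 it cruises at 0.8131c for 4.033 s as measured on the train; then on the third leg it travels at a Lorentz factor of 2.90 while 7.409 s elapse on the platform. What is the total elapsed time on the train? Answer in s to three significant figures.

Leg 1: 2.707 s is already measured on the train.
Leg 2: 4.033 s is already measured on the train.
Leg 3: γ = 2.90; τ_3 = 7.409/2.900 = 2.555 s.
Total: 2.707 + 4.033 + 2.555 s.

τ = 9.29 s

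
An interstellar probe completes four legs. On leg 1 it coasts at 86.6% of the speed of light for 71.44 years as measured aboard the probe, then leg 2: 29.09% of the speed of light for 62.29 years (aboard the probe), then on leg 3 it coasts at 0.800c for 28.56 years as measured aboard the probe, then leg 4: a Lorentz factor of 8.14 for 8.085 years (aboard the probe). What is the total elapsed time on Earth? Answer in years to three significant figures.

Δt = 321 years

Leg 1: β = 0.866; γ = 1/√(1 − 0.866²) = 1/√0.2500 = 2.000; Δt_1 = 2.000 × 71.44 = 142.9 years.
Leg 2: β = 0.2909; γ = 1/√(1 − 0.2909²) = 1/√0.9154 = 1.045; Δt_2 = 1.045 × 62.29 = 65.11 years.
Leg 3: γ = 1/√(1 − 0.800²) = 5/3 ≈ 1.667; Δt_3 = 1.667 × 28.56 = 47.60 years.
Leg 4: γ = 8.14; Δt_4 = 8.140 × 8.085 = 65.81 years.
Total: 142.9 + 65.11 + 47.60 + 65.81 years.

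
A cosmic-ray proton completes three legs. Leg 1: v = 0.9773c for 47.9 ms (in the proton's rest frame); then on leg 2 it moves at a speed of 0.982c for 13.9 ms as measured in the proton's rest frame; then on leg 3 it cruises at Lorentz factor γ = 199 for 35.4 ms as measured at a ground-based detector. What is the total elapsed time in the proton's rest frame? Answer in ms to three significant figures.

τ = 62.0 ms

Leg 1: 47.9 ms is already measured in the proton's rest frame.
Leg 2: 13.9 ms is already measured in the proton's rest frame.
Leg 3: γ = 199; τ_3 = 35.4/199.0 = 0.1779 ms.
Total: 47.90 + 13.90 + 0.1779 ms.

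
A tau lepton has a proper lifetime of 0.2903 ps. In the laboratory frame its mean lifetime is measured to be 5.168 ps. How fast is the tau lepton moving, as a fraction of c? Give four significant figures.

β = 0.9984

γ = Δt/τ₀ = 5.168/0.2903 = 17.80
β = √(1 − 1/γ²) = √(1 − 0.003155) = √0.9968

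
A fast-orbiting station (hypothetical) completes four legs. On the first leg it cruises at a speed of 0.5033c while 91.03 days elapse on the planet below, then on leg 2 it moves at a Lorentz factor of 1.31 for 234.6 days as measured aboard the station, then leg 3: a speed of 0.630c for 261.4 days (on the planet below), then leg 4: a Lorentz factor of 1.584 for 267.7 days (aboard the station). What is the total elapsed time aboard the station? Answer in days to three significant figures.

Leg 1: γ = 1/√(1 − 0.5033²) = 1/√0.7467 = 1.157; τ_1 = 91.03/1.157 = 78.66 days.
Leg 2: 234.6 days is already measured aboard the station.
Leg 3: γ = 1/√(1 − 0.630²) = 1/√0.6031 = 1.288; τ_3 = 261.4/1.288 = 203.0 days.
Leg 4: 267.7 days is already measured aboard the station.
Total: 78.66 + 234.6 + 203.0 + 267.7 days.

τ = 784 days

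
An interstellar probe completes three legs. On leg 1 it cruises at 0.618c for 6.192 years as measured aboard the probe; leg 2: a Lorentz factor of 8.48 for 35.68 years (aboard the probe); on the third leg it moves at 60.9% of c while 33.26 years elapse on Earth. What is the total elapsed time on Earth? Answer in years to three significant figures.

Leg 1: γ = 1/√(1 − 0.618²) = 1/√0.6181 = 1.272; Δt_1 = 1.272 × 6.192 = 7.876 years.
Leg 2: γ = 8.48; Δt_2 = 8.480 × 35.68 = 302.6 years.
Leg 3: 33.26 years is already measured on Earth.
Total: 7.876 + 302.6 + 33.26 years.

Δt = 344 years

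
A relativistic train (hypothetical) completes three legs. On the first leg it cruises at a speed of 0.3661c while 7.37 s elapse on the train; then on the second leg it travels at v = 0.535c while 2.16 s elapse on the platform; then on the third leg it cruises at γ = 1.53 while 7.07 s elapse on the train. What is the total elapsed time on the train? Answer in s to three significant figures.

Leg 1: 7.37 s is already measured on the train.
Leg 2: γ = 1/√(1 − 0.535²) = 1/√0.7138 = 1.184; τ_2 = 2.16/1.184 = 1.825 s.
Leg 3: 7.07 s is already measured on the train.
Total: 7.370 + 1.825 + 7.070 s.

τ = 16.3 s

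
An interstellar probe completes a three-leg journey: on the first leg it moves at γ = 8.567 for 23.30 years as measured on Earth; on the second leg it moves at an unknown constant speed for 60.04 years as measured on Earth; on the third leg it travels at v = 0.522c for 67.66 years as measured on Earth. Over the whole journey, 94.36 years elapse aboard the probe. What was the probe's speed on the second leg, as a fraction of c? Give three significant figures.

β = 0.825

Leg 1: γ = 8.567; τ_1 = 23.30/8.567 = 2.720 years.
Leg 2: speed unknown; τ_2 = 60.04/γ_2.
Leg 3: γ = 1/√(1 − 0.522²) = 1/√0.7275 = 1.172; τ_3 = 67.66/1.172 = 57.71 years.
Total proper time: 2.720 + τ_2 + 57.71 = 94.36, so τ_2 = 94.36 − 60.43 = 33.93 years.
γ_2 = 60.04/33.93 = 1.770; β = √(1 − 1/γ²) = √0.6806.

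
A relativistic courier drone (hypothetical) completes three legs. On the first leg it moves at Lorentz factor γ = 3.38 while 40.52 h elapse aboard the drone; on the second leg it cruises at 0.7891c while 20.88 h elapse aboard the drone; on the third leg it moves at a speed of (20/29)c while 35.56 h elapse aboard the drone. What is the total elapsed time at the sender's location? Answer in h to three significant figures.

Leg 1: γ = 3.38; Δt_1 = 3.380 × 40.52 = 137.0 h.
Leg 2: γ = 1/√(1 − 0.7891²) = 1/√0.3773 = 1.628; Δt_2 = 1.628 × 20.88 = 33.99 h.
Leg 3: γ = 1/√(1 − (20/29)²) = 29/21 ≈ 1.381; Δt_3 = 1.381 × 35.56 = 49.11 h.
Total: 137.0 + 33.99 + 49.11 h.

Δt = 220 h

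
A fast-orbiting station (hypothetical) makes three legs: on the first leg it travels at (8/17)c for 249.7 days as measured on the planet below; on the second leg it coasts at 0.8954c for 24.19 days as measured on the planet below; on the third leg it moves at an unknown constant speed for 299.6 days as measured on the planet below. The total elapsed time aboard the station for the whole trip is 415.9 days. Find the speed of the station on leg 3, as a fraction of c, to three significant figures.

β = 0.787

Leg 1: γ = 1/√(1 − (8/17)²) = 17/15 ≈ 1.133; τ_1 = 249.7/1.133 = 220.3 days.
Leg 2: γ = 1/√(1 − 0.8954²) = 1/√0.1983 = 2.246; τ_2 = 24.19/2.246 = 10.77 days.
Leg 3: speed unknown; τ_3 = 299.6/γ_3.
Total proper time: 220.3 + 10.77 + τ_3 = 415.9, so τ_3 = 415.9 − 231.1 = 184.8 days.
γ_3 = 299.6/184.8 = 1.621; β = √(1 − 1/γ²) = √0.6195.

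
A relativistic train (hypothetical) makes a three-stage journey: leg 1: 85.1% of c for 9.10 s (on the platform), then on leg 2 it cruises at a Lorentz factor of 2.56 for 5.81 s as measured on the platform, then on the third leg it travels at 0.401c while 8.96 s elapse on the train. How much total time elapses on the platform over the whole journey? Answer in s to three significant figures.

Δt = 24.7 s

Leg 1: 9.10 s is already measured on the platform.
Leg 2: 5.81 s is already measured on the platform.
Leg 3: γ = 1/√(1 − 0.401²) = 1/√0.8392 = 1.092; Δt_3 = 1.092 × 8.96 = 9.781 s.
Total: 9.100 + 5.810 + 9.781 s.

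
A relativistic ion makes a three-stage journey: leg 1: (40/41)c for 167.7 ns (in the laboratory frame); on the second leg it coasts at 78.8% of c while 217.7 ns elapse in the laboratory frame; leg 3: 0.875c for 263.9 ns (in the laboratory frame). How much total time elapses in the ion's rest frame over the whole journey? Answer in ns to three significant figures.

τ = 299 ns

Leg 1: γ = 1/√(1 − (40/41)²) = 41/9 ≈ 4.556; τ_1 = 167.7/4.556 = 36.81 ns.
Leg 2: β = 0.788; γ = 1/√(1 − 0.788²) = 1/√0.3791 = 1.624; τ_2 = 217.7/1.624 = 134.0 ns.
Leg 3: γ = 1/√(1 − 0.875²) = 1/√0.2344 = 2.066; τ_3 = 263.9/2.066 = 127.8 ns.
Total: 36.81 + 134.0 + 127.8 ns.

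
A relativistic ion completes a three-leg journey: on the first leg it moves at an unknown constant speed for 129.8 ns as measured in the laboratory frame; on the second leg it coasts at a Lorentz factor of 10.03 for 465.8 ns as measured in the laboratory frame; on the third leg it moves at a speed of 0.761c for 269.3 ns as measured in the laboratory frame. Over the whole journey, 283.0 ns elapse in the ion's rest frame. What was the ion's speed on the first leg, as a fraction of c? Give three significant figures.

Leg 1: speed unknown; τ_1 = 129.8/γ_1.
Leg 2: γ = 10.03; τ_2 = 465.8/10.03 = 46.44 ns.
Leg 3: γ = 1/√(1 − 0.761²) = 1/√0.4209 = 1.541; τ_3 = 269.3/1.541 = 174.7 ns.
Total proper time: τ_1 + 46.44 + 174.7 = 283.0, so τ_1 = 283.0 − 221.1 = 61.85 ns.
γ_1 = 129.8/61.85 = 2.099; β = √(1 − 1/γ²) = √0.7729.

β = 0.879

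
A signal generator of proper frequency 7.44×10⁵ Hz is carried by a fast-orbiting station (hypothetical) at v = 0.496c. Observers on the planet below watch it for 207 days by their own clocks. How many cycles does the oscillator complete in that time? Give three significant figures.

γ = 1/√(1 − 0.496²) = 1/√0.7540 = 1.152
During 207 days of lab time, the oscillator's proper time advances by τ = Δt/γ = 207/1.152 = 179.7 days = 1.553×10⁷ s.
N = f × τ = 7.44×10⁵ × 1.553×10⁷ = 1.155×10¹³.

N = 1.16×10¹³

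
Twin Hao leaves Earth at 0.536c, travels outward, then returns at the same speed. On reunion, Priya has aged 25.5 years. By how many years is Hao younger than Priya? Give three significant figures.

Δt − τ = 3.97 years

γ = 1/√(1 − 0.536²) = 1/√0.7127 = 1.185
Hao's elapsed proper time: τ = 25.5/1.185 = 21.53 years.
Age gap = Δt − τ = 25.5 − 21.53 years.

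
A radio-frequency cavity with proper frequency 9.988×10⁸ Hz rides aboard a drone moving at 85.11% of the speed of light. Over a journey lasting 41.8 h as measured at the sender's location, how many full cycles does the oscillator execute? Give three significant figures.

β = 0.8511; γ = 1/√(1 − 0.8511²) = 1/√0.2756 = 1.905
The oscillator's own cycle count is N = f × τ where τ is the proper time aboard the drone. τ = Δt/γ = 41.8/1.905 = 21.95 h = 7.900×10⁴ s.
N = 9.988×10⁸ × 7.900×10⁴ = 7.891×10¹³.

N = 7.89×10¹³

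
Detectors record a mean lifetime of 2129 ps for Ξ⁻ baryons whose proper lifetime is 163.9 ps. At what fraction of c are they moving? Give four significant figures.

γ = Δt/τ₀ = 2129/163.9 = 12.99
β = √(1 − 1/γ²) = √(1 − 0.005927) = √0.9941

β = 0.9970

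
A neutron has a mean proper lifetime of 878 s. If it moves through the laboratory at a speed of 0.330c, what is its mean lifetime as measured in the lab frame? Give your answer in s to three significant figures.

Δt = 930 s

γ = 1/√(1 − 0.330²) = 1/√0.8911 = 1.059
The rest-frame lifetime is the proper time; the lab measures the dilated interval Δt = γτ₀ = 1.059 × 878 s.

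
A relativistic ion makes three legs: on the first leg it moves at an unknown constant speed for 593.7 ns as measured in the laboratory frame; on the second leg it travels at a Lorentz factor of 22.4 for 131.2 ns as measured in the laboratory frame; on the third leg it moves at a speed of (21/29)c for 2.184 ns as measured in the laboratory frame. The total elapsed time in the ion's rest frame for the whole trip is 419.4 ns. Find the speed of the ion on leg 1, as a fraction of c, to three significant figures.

β = 0.720

Leg 1: speed unknown; τ_1 = 593.7/γ_1.
Leg 2: γ = 22.4; τ_2 = 131.2/22.40 = 5.857 ns.
Leg 3: γ = 1/√(1 − (21/29)²) = 29/20 = 1.450; τ_3 = 2.184/1.450 = 1.506 ns.
Total proper time: τ_1 + 5.857 + 1.506 = 419.4, so τ_1 = 419.4 − 7.363 = 412.0 ns.
γ_1 = 593.7/412.0 = 1.441; β = √(1 − 1/γ²) = √0.5183.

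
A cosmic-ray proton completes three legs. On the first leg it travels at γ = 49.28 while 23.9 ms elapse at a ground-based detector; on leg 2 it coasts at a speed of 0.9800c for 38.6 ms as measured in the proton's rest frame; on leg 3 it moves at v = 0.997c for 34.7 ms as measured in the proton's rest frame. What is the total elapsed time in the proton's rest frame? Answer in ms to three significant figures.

τ = 73.8 ms

Leg 1: γ = 49.28; τ_1 = 23.9/49.28 = 0.4850 ms.
Leg 2: 38.6 ms is already measured in the proton's rest frame.
Leg 3: 34.7 ms is already measured in the proton's rest frame.
Total: 0.4850 + 38.60 + 34.70 ms.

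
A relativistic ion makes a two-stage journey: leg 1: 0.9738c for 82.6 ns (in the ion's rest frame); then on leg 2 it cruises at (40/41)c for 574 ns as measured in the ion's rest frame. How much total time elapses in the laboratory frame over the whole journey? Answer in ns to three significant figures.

Leg 1: γ = 1/√(1 − 0.9738²) = 1/√0.05171 = 4.397; Δt_1 = 4.397 × 82.6 = 363.2 ns.
Leg 2: γ = 1/√(1 − (40/41)²) = 41/9 ≈ 4.556; Δt_2 = 4.556 × 574 = 2615 ns.
Total: 363.2 + 2615 ns.

Δt = 2980 ns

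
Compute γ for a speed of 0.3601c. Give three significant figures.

γ = 1/√(1 − 0.3601²) = 1/√0.8703 = 1.072

γ = 1.07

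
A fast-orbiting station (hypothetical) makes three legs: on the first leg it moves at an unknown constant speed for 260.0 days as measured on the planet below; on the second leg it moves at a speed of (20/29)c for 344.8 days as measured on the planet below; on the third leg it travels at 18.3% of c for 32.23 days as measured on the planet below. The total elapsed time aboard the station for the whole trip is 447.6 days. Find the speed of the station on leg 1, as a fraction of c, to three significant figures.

Leg 1: speed unknown; τ_1 = 260.0/γ_1.
Leg 2: γ = 1/√(1 − (20/29)²) = 29/21 ≈ 1.381; τ_2 = 344.8/1.381 = 249.7 days.
Leg 3: β = 0.183; γ = 1/√(1 − 0.183²) = 1/√0.9665 = 1.017; τ_3 = 32.23/1.017 = 31.69 days.
Total proper time: τ_1 + 249.7 + 31.69 = 447.6, so τ_1 = 447.6 − 281.4 = 166.2 days.
γ_1 = 260.0/166.2 = 1.564; β = √(1 − 1/γ²) = √0.5912.

β = 0.769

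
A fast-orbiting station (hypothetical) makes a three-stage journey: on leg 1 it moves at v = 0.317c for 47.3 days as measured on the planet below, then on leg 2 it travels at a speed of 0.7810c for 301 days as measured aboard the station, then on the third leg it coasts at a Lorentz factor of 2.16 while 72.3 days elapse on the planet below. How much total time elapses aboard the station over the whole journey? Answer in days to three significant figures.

τ = 379 days

Leg 1: γ = 1/√(1 − 0.317²) = 1/√0.8995 = 1.054; τ_1 = 47.3/1.054 = 44.86 days.
Leg 2: 301 days is already measured aboard the station.
Leg 3: γ = 2.16; τ_3 = 72.3/2.160 = 33.47 days.
Total: 44.86 + 301.0 + 33.47 days.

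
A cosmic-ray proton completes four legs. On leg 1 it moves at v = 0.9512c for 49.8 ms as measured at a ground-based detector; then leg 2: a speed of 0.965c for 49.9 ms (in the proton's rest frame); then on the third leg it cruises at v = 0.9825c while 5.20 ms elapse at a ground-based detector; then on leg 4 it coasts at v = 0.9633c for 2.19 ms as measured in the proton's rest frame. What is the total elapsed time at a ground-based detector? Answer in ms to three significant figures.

Δt = 253 ms

Leg 1: 49.8 ms is already measured at a ground-based detector.
Leg 2: γ = 1/√(1 − 0.965²) = 1/√0.06878 = 3.813; Δt_2 = 3.813 × 49.9 = 190.3 ms.
Leg 3: 5.20 ms is already measured at a ground-based detector.
Leg 4: γ = 1/√(1 − 0.9633²) = 1/√0.07205 = 3.725; Δt_4 = 3.725 × 2.19 = 8.159 ms.
Total: 49.80 + 190.3 + 5.200 + 8.159 ms.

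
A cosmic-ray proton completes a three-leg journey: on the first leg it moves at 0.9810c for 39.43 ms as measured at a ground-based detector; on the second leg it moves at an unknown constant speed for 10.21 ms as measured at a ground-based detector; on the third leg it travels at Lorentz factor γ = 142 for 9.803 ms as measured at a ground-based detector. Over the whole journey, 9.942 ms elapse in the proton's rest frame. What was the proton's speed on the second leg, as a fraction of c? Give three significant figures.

Leg 1: γ = 1/√(1 − 0.9810²) = 1/√0.03764 = 5.154; τ_1 = 39.43/5.154 = 7.650 ms.
Leg 2: speed unknown; τ_2 = 10.21/γ_2.
Leg 3: γ = 142; τ_3 = 9.803/142.0 = 0.06904 ms.
Total proper time: 7.650 + τ_2 + 0.06904 = 9.942, so τ_2 = 9.942 − 7.719 = 2.223 ms.
γ_2 = 10.21/2.223 = 4.592; β = √(1 − 1/γ²) = √0.9526.

β = 0.976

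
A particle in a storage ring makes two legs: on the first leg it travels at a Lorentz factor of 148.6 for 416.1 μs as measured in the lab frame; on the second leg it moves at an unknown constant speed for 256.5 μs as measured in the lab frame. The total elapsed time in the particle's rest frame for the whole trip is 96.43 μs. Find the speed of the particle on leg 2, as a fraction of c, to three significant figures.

Leg 1: γ = 148.6; τ_1 = 416.1/148.6 = 2.800 μs.
Leg 2: speed unknown; τ_2 = 256.5/γ_2.
Total proper time: 2.800 + τ_2 = 96.43, so τ_2 = 96.43 − 2.800 = 93.63 μs.
γ_2 = 256.5/93.63 = 2.740; β = √(1 − 1/γ²) = √0.8668.

β = 0.931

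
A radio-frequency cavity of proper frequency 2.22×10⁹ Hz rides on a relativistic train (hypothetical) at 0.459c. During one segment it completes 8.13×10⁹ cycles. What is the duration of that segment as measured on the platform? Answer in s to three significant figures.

γ = 1/√(1 − 0.459²) = 1/√0.7893 = 1.126
Proper time for N cycles: τ = N/f = 8.13×10⁹/(2.22×10⁹) = 3.662×10⁰ s = 3.662 s.
Lab-frame duration Δt = γτ = 1.126 × 3.662 = 4.122 s.

Δt = 4.12 s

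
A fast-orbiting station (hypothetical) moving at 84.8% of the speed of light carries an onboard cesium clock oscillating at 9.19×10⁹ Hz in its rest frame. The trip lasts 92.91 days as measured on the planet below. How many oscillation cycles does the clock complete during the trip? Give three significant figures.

β = 0.848; γ = 1/√(1 − 0.848²) = 1/√0.2809 = 1.887
The oscillator's own cycle count is N = f × τ where τ is the proper time aboard the station. τ = Δt/γ = 92.91/1.887 = 49.24 days = 4.255×10⁶ s.
N = 9.19×10⁹ × 4.255×10⁶ = 3.910×10¹⁶.

N = 3.91×10¹⁶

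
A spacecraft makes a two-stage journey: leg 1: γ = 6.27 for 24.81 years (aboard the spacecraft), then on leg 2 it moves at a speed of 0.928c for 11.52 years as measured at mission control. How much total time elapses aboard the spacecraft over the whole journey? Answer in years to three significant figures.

τ = 29.1 years

Leg 1: 24.81 years is already measured aboard the spacecraft.
Leg 2: γ = 1/√(1 − 0.928²) = 1/√0.1388 = 2.684; τ_2 = 11.52/2.684 = 4.292 years.
Total: 24.81 + 4.292 years.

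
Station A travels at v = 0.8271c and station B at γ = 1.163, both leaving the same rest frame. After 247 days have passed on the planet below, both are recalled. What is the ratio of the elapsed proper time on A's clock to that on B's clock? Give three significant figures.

τ_A/τ_B = 0.654

A: γ = 1/√(1 − 0.8271²) = 1/√0.3159 = 1.779. B: γ = 1.163.
τ_A/τ_B = γ_B/γ_A = 1.163/1.779 = 0.6537, so τ_A/τ_B = 0.6537.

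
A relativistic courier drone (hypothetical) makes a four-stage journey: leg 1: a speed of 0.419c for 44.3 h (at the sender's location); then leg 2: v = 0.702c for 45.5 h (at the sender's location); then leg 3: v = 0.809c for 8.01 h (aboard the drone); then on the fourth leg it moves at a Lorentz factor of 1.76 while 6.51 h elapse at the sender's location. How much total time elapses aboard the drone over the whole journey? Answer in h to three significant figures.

τ = 84.3 h

Leg 1: γ = 1/√(1 − 0.419²) = 1/√0.8244 = 1.101; τ_1 = 44.3/1.101 = 40.22 h.
Leg 2: γ = 1/√(1 − 0.702²) = 1/√0.5072 = 1.404; τ_2 = 45.5/1.404 = 32.40 h.
Leg 3: 8.01 h is already measured aboard the drone.
Leg 4: γ = 1.76; τ_4 = 6.51/1.760 = 3.699 h.
Total: 40.22 + 32.40 + 8.010 + 3.699 h.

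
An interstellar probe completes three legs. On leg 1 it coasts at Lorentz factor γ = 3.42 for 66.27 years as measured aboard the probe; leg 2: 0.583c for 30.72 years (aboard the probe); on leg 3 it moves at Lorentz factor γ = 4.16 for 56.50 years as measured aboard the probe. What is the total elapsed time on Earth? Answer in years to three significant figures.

Δt = 499 years

Leg 1: γ = 3.42; Δt_1 = 3.420 × 66.27 = 226.6 years.
Leg 2: γ = 1/√(1 − 0.583²) = 1/√0.6601 = 1.231; Δt_2 = 1.231 × 30.72 = 37.81 years.
Leg 3: γ = 4.16; Δt_3 = 4.160 × 56.50 = 235.0 years.
Total: 226.6 + 37.81 + 235.0 years.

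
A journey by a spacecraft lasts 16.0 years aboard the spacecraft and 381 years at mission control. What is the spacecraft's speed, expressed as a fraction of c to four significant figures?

v = 0.9991c

The proper time is measured aboard the spacecraft (both events occur at the spacecraft's location); Δt is measured at mission control. γ = Δt/τ = 381/16.0 = 23.81.
β = √(1 − 1/γ²) = √(1 − 0.001764) = √0.9982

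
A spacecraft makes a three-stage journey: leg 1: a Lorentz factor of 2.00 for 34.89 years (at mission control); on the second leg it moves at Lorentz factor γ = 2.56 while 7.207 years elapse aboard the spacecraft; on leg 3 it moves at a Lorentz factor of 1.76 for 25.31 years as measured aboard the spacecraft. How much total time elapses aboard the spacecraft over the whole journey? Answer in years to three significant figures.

τ = 50.0 years

Leg 1: γ = 2.00; τ_1 = 34.89/2.000 = 17.45 years.
Leg 2: 7.207 years is already measured aboard the spacecraft.
Leg 3: 25.31 years is already measured aboard the spacecraft.
Total: 17.45 + 7.207 + 25.31 years.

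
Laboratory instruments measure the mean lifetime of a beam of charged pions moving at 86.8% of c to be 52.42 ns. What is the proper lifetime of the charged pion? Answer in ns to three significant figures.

β = 0.868; γ = 1/√(1 − 0.868²) = 1/√0.2466 = 2.014
The lab-frame lifetime is the dilated interval; the proper lifetime is τ₀ = Δt/γ = 52.42/2.014 ns.

τ₀ = 26.0 ns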